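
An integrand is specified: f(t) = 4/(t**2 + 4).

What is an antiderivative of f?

An antiderivative is F(t) = 2*atan(t/2).

Whatever form F(t) takes, F'(t) = f(t) is non-negotiable.
Check: d/dt[2*atan(t/2)] = 4/(t**2 + 4) = f(t).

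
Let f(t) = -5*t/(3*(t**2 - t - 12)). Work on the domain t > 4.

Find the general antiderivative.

F(t) = 5*(-4*log(t - 4) - 3*log(t + 3))/21 + C

The denominator factors as 3*(t - 4)*(t + 3); partial fractions split f into directly integrable pieces: -5/(7*(t + 3)) - 20/(21*(t - 4)).
Check: d/dt[5*(-4*log(t - 4) - 3*log(t + 3))/21] = -5*t/(3*t**2 - 3*t - 36), which equals f(t).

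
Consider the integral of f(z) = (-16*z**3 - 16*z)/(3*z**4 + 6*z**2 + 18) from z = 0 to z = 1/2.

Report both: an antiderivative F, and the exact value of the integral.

Antiderivative: F(z) = -4*log(z**4 + 2*z**2 + 6)/3; value = -4*log(105/16)/3 + 4*log(6)/3

The substitution u = z**4 + 2*z**2 + 6 works: f is exactly (dF/du)*(du/dz) for that inner function.
F(z) = -4*log(z**4 + 2*z**2 + 6)/3 is an antiderivative of f.
Check: d/dz[-4*log(z**4 + 2*z**2 + 6)/3] = (-16*z**3 - 16*z)/(3*z**4 + 6*z**2 + 18) = f(z).
F(1/2) = -4*log(105/16)/3; F(0) = -4*log(6)/3.
Integral = F(1/2) - F(0) = -4*log(105/16)/3 + 4*log(6)/3.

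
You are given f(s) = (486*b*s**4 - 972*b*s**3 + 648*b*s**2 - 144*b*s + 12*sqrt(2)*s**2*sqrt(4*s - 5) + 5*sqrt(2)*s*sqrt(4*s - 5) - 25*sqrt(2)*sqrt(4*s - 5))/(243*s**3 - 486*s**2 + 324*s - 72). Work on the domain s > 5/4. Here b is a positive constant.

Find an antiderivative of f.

Differentiate the proposed F(s) back; it has to land on f(s) exactly.
Check: d/ds[(18*b*s**2*(3*s - 2)**2 + sqrt(2)*(4*s - 5)**(5/2))/(18*(3*s - 2)**2)] = (486*b*s**4 - 972*b*s**3 + 648*b*s**2 - 144*b*s + 12*sqrt(2)*s**2*sqrt(4*s - 5) + 5*sqrt(2)*s*sqrt(4*s - 5) - 25*sqrt(2)*sqrt(4*s - 5))/(243*s**3 - 486*s**2 + 324*s - 72) = f(s).

An antiderivative is F(s) = (18*b*s**2*(3*s - 2)**2 + sqrt(2)*(4*s - 5)**(5/2))/(18*(3*s - 2)**2).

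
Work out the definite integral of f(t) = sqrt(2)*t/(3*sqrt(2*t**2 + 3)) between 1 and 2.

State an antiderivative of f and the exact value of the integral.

f matches the chain-rule pattern g'(h)*h' with inner function h(t) = t**2 + 3/2; substituting u = h(t) collapses the integral.
F(t) = sqrt(2)*sqrt(2*t**2 + 3)/6 is an antiderivative of f.
Check: d/dt[sqrt(2)*sqrt(2*t**2 + 3)/6] = sqrt(2)*t/(3*sqrt(2*t**2 + 3)) = f(t).
F(2) = sqrt(22)/6; F(1) = sqrt(10)/6.
Integral = F(2) - F(1) = -sqrt(10)/6 + sqrt(22)/6.

Antiderivative: F(t) = sqrt(2)*sqrt(2*t**2 + 3)/6; value = -sqrt(10)/6 + sqrt(22)/6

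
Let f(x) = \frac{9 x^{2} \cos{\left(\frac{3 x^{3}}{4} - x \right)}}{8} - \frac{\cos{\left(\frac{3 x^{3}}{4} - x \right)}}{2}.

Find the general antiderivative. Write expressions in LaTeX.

F(x) = \frac{\sin{\left(\frac{3 x^{3}}{4} - x \right)}}{2} + C

f matches the chain-rule pattern g'(h)*h' with inner function h(x) = \frac{3 x^{3}}{4} - x; substituting u = h(x) collapses the integral.
Check: d/dx[\frac{\sin{\left(\frac{3 x^{3}}{4} - x \right)}}{2}] = \frac{9 x^{2} \cos{\left(\frac{3 x^{3}}{4} - x \right)}}{8} - \frac{\cos{\left(\frac{3 x^{3}}{4} - x \right)}}{2} = f(x).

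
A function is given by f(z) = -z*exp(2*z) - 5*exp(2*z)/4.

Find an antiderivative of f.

An antiderivative is F(z) = (-4*z - 3)*exp(2*z)/8.

f has the shape u'v + uv' for u = -z/2 - 3/8 and v = exp(2*z) — it is the derivative of the product u*v.
Check: d/dz[(-4*z - 3)*exp(2*z)/8] = -z*exp(2*z) - 5*exp(2*z)/4 = f(z).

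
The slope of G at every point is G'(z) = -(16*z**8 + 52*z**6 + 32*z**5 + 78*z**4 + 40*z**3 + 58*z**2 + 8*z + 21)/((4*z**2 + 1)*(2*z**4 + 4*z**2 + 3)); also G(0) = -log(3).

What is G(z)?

G(z) = -(4*z**3 + 12*z + 6*log(2*z**4 + 4*z**2 + 3) + 15*atan(2*z))/6

The proposed G(z) is checked by its d/dz: the result must match the given G'(z).
A general antiderivative is -2*z**3/3 - 2*z - log(2*z**4 + 4*z**2 + 3) - 5*atan(2*z)/2 + C.
The condition gives C = -log(3) - (-log(3)) = 0.
So G(z) = -(4*z**3 + 12*z + 6*log(2*z**4 + 4*z**2 + 3) + 15*atan(2*z))/6.
Check: d/dz[-(4*z**3 + 12*z + 6*log(2*z**4 + 4*z**2 + 3) + 15*atan(2*z))/6] = (-16*z**8 - 52*z**6 - 32*z**5 - 78*z**4 - 40*z**3 - 58*z**2 - 8*z - 21)/(8*z**6 + 18*z**4 + 16*z**2 + 3), which equals G'(z).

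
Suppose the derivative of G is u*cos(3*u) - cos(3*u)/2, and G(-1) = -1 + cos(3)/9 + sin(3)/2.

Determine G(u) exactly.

The integrand splits into summands that can be handled one at a time.
A general antiderivative is u*sin(3*u)/3 - sin(3*u)/6 + cos(3*u)/9 + C.
The condition gives C = -1 + cos(3)/9 + sin(3)/2 - (cos(3)/9 + sin(3)/2) = -1.
So G(u) = u*sin(3*u)/3 - sin(3*u)/6 + cos(3*u)/9 - 1.
Check: d/du[u*sin(3*u)/3 - sin(3*u)/6 + cos(3*u)/9 - 1] = u*cos(3*u) - cos(3*u)/2 = G'(u).

G(u) = u*sin(3*u)/3 - sin(3*u)/6 + cos(3*u)/9 - 1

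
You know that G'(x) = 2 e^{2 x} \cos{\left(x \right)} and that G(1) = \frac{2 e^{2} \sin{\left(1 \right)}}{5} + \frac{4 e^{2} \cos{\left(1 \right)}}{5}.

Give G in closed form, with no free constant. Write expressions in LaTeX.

G(x) = \frac{2 e^{2 x} \sin{\left(x \right)}}{5} + \frac{4 e^{2 x} \cos{\left(x \right)}}{5}

Recover the given G'(x) by differentiating a candidate G(x); any mismatch rules it out.
A general antiderivative is \frac{2 e^{2 x} \sin{\left(x \right)}}{5} + \frac{4 e^{2 x} \cos{\left(x \right)}}{5} + C.
The condition gives C = \frac{2 e^{2} \sin{\left(1 \right)}}{5} + \frac{4 e^{2} \cos{\left(1 \right)}}{5} - (\frac{2 e^{2} \sin{\left(1 \right)}}{5} + \frac{4 e^{2} \cos{\left(1 \right)}}{5}) = 0.
So G(x) = \frac{2 e^{2 x} \sin{\left(x \right)}}{5} + \frac{4 e^{2 x} \cos{\left(x \right)}}{5}.
Check: d/dx[\frac{2 e^{2 x} \sin{\left(x \right)}}{5} + \frac{4 e^{2 x} \cos{\left(x \right)}}{5}] = 2 e^{2 x} \cos{\left(x \right)} = G'(x).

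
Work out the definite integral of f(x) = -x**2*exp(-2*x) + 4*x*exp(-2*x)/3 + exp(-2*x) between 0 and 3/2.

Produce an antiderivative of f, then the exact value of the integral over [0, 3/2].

Antiderivative: F(x) = (6*x**2 - 2*x - 7)*exp(-2*x)/12; value = 7*exp(-3)/24 + 7/12

f has the shape u'v + uv' for u = x**2/2 - x/6 - 7/12 and v = exp(-2*x) — it is the derivative of the product u*v.
F(x) = (6*x**2 - 2*x - 7)*exp(-2*x)/12 is an antiderivative of f.
Check: d/dx[(6*x**2 - 2*x - 7)*exp(-2*x)/12] = (-3*x**2 + 4*x + 3)*exp(-2*x)/3, which equals f(x).
F(3/2) = 7*exp(-3)/24; F(0) = -7/12.
Integral = F(3/2) - F(0) = 7*exp(-3)/24 + 7/12.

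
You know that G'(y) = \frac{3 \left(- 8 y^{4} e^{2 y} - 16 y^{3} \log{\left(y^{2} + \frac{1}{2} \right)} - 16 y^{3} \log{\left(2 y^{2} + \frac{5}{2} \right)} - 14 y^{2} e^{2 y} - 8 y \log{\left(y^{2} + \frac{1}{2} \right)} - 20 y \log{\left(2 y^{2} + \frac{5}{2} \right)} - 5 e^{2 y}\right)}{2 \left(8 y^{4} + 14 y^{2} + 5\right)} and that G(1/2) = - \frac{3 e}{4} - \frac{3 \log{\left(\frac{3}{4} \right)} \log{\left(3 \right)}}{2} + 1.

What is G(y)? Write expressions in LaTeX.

G(y) = - \frac{3 e^{2 y}}{4} - \frac{3 \log{\left(y^{2} + \frac{1}{2} \right)} \log{\left(2 y^{2} + \frac{5}{2} \right)}}{2} + 1

Check a candidate G(y) by differentiating: d/dy[G] must match the given G'(y).
A general antiderivative is - \frac{3 e^{2 y}}{4} - \frac{3 \log{\left(y^{2} + \frac{1}{2} \right)} \log{\left(2 y^{2} + \frac{5}{2} \right)}}{2} + C.
The condition gives C = - \frac{3 e}{4} - \frac{3 \log{\left(\frac{3}{4} \right)} \log{\left(3 \right)}}{2} + 1 - (- \frac{3 e}{4} - \frac{3 \log{\left(\frac{3}{4} \right)} \log{\left(3 \right)}}{2}) = 1.
So G(y) = - \frac{3 e^{2 y}}{4} - \frac{3 \log{\left(y^{2} + \frac{1}{2} \right)} \log{\left(2 y^{2} + \frac{5}{2} \right)}}{2} + 1.
Check: d/dy[- \frac{3 e^{2 y}}{4} - \frac{3 \log{\left(y^{2} + \frac{1}{2} \right)} \log{\left(2 y^{2} + \frac{5}{2} \right)}}{2} + 1] = \frac{- 24 y^{4} e^{2 y} - 48 y^{3} \log{\left(y^{2} + \frac{1}{2} \right)} - 48 y^{3} \log{\left(2 y^{2} + \frac{5}{2} \right)} - 42 y^{2} e^{2 y} - 24 y \log{\left(y^{2} + \frac{1}{2} \right)} - 60 y \log{\left(2 y^{2} + \frac{5}{2} \right)} - 15 e^{2 y}}{16 y^{4} + 28 y^{2} + 10}, which equals G'(y).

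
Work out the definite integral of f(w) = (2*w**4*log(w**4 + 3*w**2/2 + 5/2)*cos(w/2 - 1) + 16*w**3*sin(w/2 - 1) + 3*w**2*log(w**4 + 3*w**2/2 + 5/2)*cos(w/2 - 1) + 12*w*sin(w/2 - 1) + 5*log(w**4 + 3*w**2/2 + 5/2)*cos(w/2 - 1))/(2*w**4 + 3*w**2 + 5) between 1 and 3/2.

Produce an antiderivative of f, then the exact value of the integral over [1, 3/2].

f has the shape u'v + uv' for u = 2*log(w**4 + 3*w**2/2 + 5/2) and v = sin(w/2 - 1) — it is the derivative of the product u*v.
F(w) = 2*log(w**4 + 3*w**2/2 + 5/2)*sin(w/2 - 1) is an antiderivative of f.
Check: d/dw[2*log(w**4 + 3*w**2/2 + 5/2)*sin(w/2 - 1)] = (2*w**4*log(w**4 + 3*w**2/2 + 5/2)*cos(w/2 - 1) + 16*w**3*sin(w/2 - 1) + 3*w**2*log(w**4 + 3*w**2/2 + 5/2)*cos(w/2 - 1) + 12*w*sin(w/2 - 1) + 5*log(w**4 + 3*w**2/2 + 5/2)*cos(w/2 - 1))/(2*w**4 + 3*w**2 + 5) = f(w).
F(3/2) = -2*log(175/16)*sin(1/4); F(1) = -2*log(5)*sin(1/2).
Integral = F(3/2) - F(1) = -2*log(175/16)*sin(1/4) + 2*log(5)*sin(1/2).

Antiderivative: F(w) = 2*log(w**4 + 3*w**2/2 + 5/2)*sin(w/2 - 1); value = -2*log(175/16)*sin(1/4) + 2*log(5)*sin(1/2)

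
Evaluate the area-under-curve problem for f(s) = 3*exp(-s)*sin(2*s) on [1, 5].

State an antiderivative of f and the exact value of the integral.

An antiderivative F(s) passes only if d/ds[F] lands on f(s) exactly.
F(s) = 3*(-sin(2*s) - 2*cos(2*s))*exp(-s)/5 is an antiderivative of f.
Check: d/ds[3*(-sin(2*s) - 2*cos(2*s))*exp(-s)/5] = 3*exp(-s)*sin(2*s) = f(s).
F(5) = -3*exp(-5)*sin(10)/5 - 6*exp(-5)*cos(10)/5; F(1) = -3*exp(-1)*sin(2)/5 - 6*exp(-1)*cos(2)/5.
Integral = F(5) - F(1) = 6*exp(-1)*cos(2)/5 - 3*exp(-5)*sin(10)/5 - 6*exp(-5)*cos(10)/5 + 3*exp(-1)*sin(2)/5.

Antiderivative: F(s) = 3*(-sin(2*s) - 2*cos(2*s))*exp(-s)/5; value = 6*exp(-1)*cos(2)/5 - 3*exp(-5)*sin(10)/5 - 6*exp(-5)*cos(10)/5 + 3*exp(-1)*sin(2)/5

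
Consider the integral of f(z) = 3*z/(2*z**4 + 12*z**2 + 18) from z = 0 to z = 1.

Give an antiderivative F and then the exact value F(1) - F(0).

The substitution u = 4*z**2 + 12 works: f is exactly (dF/du)*(du/dz) for that inner function.
F(z) = -3/(4*z**2 + 12) is an antiderivative of f.
Check: d/dz[-3/(4*z**2 + 12)] = 3*z/(2*z**4 + 12*z**2 + 18) = f(z).
F(1) = -3/16; F(0) = -1/4.
Integral = F(1) - F(0) = 1/16.

Antiderivative: F(z) = -3/(4*z**2 + 12); value = 1/16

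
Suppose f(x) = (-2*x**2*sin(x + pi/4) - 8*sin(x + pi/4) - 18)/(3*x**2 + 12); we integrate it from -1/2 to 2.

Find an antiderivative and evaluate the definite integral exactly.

Any candidate F(x) must reproduce f(x) exactly when differentiated.
F(x) = -(-2*cos(x + pi/4) + 9*atan(x/2))/3 is an antiderivative of f.
Check: d/dx[-(-2*cos(x + pi/4) + 9*atan(x/2))/3] = (-2*x**2*sin(x + pi/4) - 8*sin(x + pi/4) - 18)/(3*x**2 + 12) = f(x).
F(2) = -3*pi/4 + 2*cos(pi/4 + 2)/3; F(-1/2) = 2*sin(1/2 + pi/4)/3 + 3*atan(1/4).
Integral = F(2) - F(-1/2) = -3*pi/4 - 3*atan(1/4) - 2*sin(1/2 + pi/4)/3 + 2*cos(pi/4 + 2)/3.

Antiderivative: F(x) = -(-2*cos(x + pi/4) + 9*atan(x/2))/3; value = -3*pi/4 - 3*atan(1/4) - 2*sin(1/2 + pi/4)/3 + 2*cos(pi/4 + 2)/3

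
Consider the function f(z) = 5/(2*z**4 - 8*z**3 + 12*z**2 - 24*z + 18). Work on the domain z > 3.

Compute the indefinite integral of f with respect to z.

F(z) = -5*log(z - 1)/16 + 5*log(z**3 - 3*z**2 + 3*z - 9)/48 + C

Factor the denominator (2*(z - 3)*(z - 1)*(z**2 + 3)) and decompose: f = 5*z/(24*(z**2 + 3)) - 5/(16*(z - 1)) + 5/(48*(z - 3)); each piece integrates to a log, atan, or power term.
Check: d/dz[-5*log(z - 1)/16 + 5*log(z**3 - 3*z**2 + 3*z - 9)/48] = 5/(2*z**4 - 8*z**3 + 12*z**2 - 24*z + 18) = f(z).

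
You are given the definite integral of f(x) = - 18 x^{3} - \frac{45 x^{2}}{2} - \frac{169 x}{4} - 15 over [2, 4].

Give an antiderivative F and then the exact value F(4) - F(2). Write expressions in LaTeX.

Antiderivative: F(x) = - \frac{9 x^{4}}{2} - \frac{15 x^{3}}{2} - \frac{169 x^{2}}{8} - 15 x; value = - \frac{3567}{2}

f matches the chain-rule pattern g'(h)*h' with inner function h(x) = \frac{3 x^{2}}{2} + \frac{5 x}{4} + 3; substituting u = h(x) collapses the integral.
F(x) = - \frac{9 x^{4}}{2} - \frac{15 x^{3}}{2} - \frac{169 x^{2}}{8} - 15 x is an antiderivative of f.
Check: d/dx[- \frac{9 x^{4}}{2} - \frac{15 x^{3}}{2} - \frac{169 x^{2}}{8} - 15 x] = - 18 x^{3} - \frac{45 x^{2}}{2} - \frac{169 x}{4} - 15 = f(x).
F(4) = -2030; F(2) = - \frac{493}{2}.
Integral = F(4) - F(2) = - \frac{3567}{2}.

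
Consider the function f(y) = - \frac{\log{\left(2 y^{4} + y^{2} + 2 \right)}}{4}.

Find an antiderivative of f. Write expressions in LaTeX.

An antiderivative is F(y) = - \frac{y \log{\left(2 y^{4} + y^{2} + 2 \right)}}{4} + y + \frac{\sqrt{6} \log{\left(y^{2} - \frac{\sqrt{6} y}{2} + 1 \right)}}{16} - \frac{\sqrt{6} \log{\left(y^{2} + \frac{\sqrt{6} y}{2} + 1 \right)}}{16} - \frac{\sqrt{10} \operatorname{atan}{\left(\frac{2 \sqrt{10} y}{5} - \frac{\sqrt{15}}{5} \right)}}{8} - \frac{\sqrt{10} \operatorname{atan}{\left(\frac{2 \sqrt{10} y}{5} + \frac{\sqrt{15}}{5} \right)}}{8}.

Any candidate F(y) must reproduce f(y) exactly when differentiated.
Check: d/dy[- \frac{y \log{\left(2 y^{4} + y^{2} + 2 \right)}}{4} + y + \frac{\sqrt{6} \log{\left(y^{2} - \frac{\sqrt{6} y}{2} + 1 \right)}}{16} - \frac{\sqrt{6} \log{\left(y^{2} + \frac{\sqrt{6} y}{2} + 1 \right)}}{16} - \frac{\sqrt{10} \operatorname{atan}{\left(\frac{2 \sqrt{10} y}{5} - \frac{\sqrt{15}}{5} \right)}}{8} - \frac{\sqrt{10} \operatorname{atan}{\left(\frac{2 \sqrt{10} y}{5} + \frac{\sqrt{15}}{5} \right)}}{8}] = - \frac{\log{\left(2 y^{4} + y^{2} + 2 \right)}}{4} = f(y).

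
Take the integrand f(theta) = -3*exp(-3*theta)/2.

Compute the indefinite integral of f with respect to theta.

Recover f(theta) by differentiating a candidate F(theta); any mismatch rules it out.
Check: d/dtheta[exp(-3*theta)/2] = -3*exp(-3*theta)/2 = f(theta).

F(theta) = exp(-3*theta)/2 + C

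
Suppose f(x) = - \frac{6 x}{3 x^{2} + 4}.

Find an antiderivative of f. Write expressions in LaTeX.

An antiderivative is F(x) = - \log{\left(x^{2} + \frac{4}{3} \right)}.

The substitution u = x^{2} + \frac{4}{3} works: f is exactly (dF/du)*(du/dx) for that inner function.
Check: d/dx[- \log{\left(x^{2} + \frac{4}{3} \right)}] = - \frac{6 x}{3 x^{2} + 4} = f(x).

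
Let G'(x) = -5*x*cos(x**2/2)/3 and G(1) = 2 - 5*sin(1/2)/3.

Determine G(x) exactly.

The substitution u = x**2/2 works: G'(x) is exactly (dG/du)*(du/dx) for that inner function.
A general antiderivative is -5*sin(x**2/2)/3 + C.
The condition gives C = 2 - 5*sin(1/2)/3 - (-5*sin(1/2)/3) = 2.
So G(x) = 2 - 5*sin(x**2/2)/3.
Check: d/dx[2 - 5*sin(x**2/2)/3] = -5*x*cos(x**2/2)/3 = G'(x).

G(x) = 2 - 5*sin(x**2/2)/3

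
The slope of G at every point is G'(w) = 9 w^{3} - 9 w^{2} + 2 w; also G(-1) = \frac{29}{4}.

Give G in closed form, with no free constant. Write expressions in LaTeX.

G'(w) matches the chain-rule pattern g'(h)*h' with inner function h(w) = - \frac{3 w^{2}}{2} + w; substituting u = h(w) collapses the integral.
A general antiderivative is \left(- \frac{3 w^{2}}{2} + w\right)^{2} + C.
The condition gives C = \frac{29}{4} - (\frac{25}{4}) = 1.
So G(w) = \frac{w^{2} \left(2 - 3 w\right)^{2} + 4}{4}.
Check: d/dw[\frac{w^{2} \left(2 - 3 w\right)^{2} + 4}{4}] = 9 w^{3} - 9 w^{2} + 2 w = G'(w).

G(w) = \frac{w^{2} \left(2 - 3 w\right)^{2} + 4}{4}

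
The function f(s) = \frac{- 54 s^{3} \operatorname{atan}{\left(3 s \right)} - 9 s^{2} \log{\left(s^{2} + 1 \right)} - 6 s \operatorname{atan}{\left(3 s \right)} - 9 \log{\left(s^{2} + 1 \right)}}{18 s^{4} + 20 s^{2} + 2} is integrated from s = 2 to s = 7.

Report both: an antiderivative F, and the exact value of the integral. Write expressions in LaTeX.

f has the shape u'v + uv' for u = - \frac{3 \operatorname{atan}{\left(3 s \right)}}{2} and v = \log{\left(s^{2} + 1 \right)} — it is the derivative of the product u*v.
F(s) = - \frac{3 \log{\left(s^{2} + 1 \right)} \operatorname{atan}{\left(3 s \right)}}{2} is an antiderivative of f.
Check: d/ds[- \frac{3 \log{\left(s^{2} + 1 \right)} \operatorname{atan}{\left(3 s \right)}}{2}] = \frac{- 54 s^{3} \operatorname{atan}{\left(3 s \right)} - 9 s^{2} \log{\left(s^{2} + 1 \right)} - 6 s \operatorname{atan}{\left(3 s \right)} - 9 \log{\left(s^{2} + 1 \right)}}{18 s^{4} + 20 s^{2} + 2} = f(s).
F(7) = - \frac{3 \log{\left(50 \right)} \operatorname{atan}{\left(21 \right)}}{2}; F(2) = - \frac{3 \log{\left(5 \right)} \operatorname{atan}{\left(6 \right)}}{2}.
Integral = F(7) - F(2) = - \frac{3 \log{\left(50 \right)} \operatorname{atan}{\left(21 \right)}}{2} + \frac{3 \log{\left(5 \right)} \operatorname{atan}{\left(6 \right)}}{2}.

Antiderivative: F(s) = - \frac{3 \log{\left(s^{2} + 1 \right)} \operatorname{atan}{\left(3 s \right)}}{2}; value = - \frac{3 \log{\left(50 \right)} \operatorname{atan}{\left(21 \right)}}{2} + \frac{3 \log{\left(5 \right)} \operatorname{atan}{\left(6 \right)}}{2}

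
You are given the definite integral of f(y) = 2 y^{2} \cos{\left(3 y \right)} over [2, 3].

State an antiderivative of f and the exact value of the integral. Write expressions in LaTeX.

Since d/dy undoes antidifferentiation here, F'(y) = f(y) is required of F(y).
F(y) = \frac{2 y^{2} \sin{\left(3 y \right)}}{3} + \frac{4 y \cos{\left(3 y \right)}}{9} - \frac{4 \sin{\left(3 y \right)}}{27} is an antiderivative of f.
Check: d/dy[\frac{2 y^{2} \sin{\left(3 y \right)}}{3} + \frac{4 y \cos{\left(3 y \right)}}{9} - \frac{4 \sin{\left(3 y \right)}}{27}] = 2 y^{2} \cos{\left(3 y \right)} = f(y).
F(3) = \frac{4 \cos{\left(9 \right)}}{3} + \frac{158 \sin{\left(9 \right)}}{27}; F(2) = \frac{68 \sin{\left(6 \right)}}{27} + \frac{8 \cos{\left(6 \right)}}{9}.
Integral = F(3) - F(2) = \frac{4 \cos{\left(9 \right)}}{3} - \frac{8 \cos{\left(6 \right)}}{9} - \frac{68 \sin{\left(6 \right)}}{27} + \frac{158 \sin{\left(9 \right)}}{27}.

Antiderivative: F(y) = \frac{2 y^{2} \sin{\left(3 y \right)}}{3} + \frac{4 y \cos{\left(3 y \right)}}{9} - \frac{4 \sin{\left(3 y \right)}}{27}; value = \frac{4 \cos{\left(9 \right)}}{3} - \frac{8 \cos{\left(6 \right)}}{9} - \frac{68 \sin{\left(6 \right)}}{27} + \frac{158 \sin{\left(9 \right)}}{27}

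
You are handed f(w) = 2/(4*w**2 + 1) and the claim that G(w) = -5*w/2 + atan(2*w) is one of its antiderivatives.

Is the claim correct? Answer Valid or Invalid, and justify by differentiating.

d/dw[G] = (-20*w**2 - 1)/(8*w**2 + 2)
d/dw[G] - f(w) = -5/2 != 0.

Invalid: d/dw[G] - f = -5/2, which is not 0.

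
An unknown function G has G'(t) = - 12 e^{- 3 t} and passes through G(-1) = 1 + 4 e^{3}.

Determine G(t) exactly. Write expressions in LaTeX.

The proposed G(t) is checked by its d/dt: the result must match the given G'(t).
A general antiderivative is 4 e^{- 3 t} + C.
The condition gives C = 1 + 4 e^{3} - (4 e^{3}) = 1.
So G(t) = \left(e^{3 t} + 4\right) e^{- 3 t}.
Check: d/dt[\left(e^{3 t} + 4\right) e^{- 3 t}] = - 12 e^{- 3 t} = G'(t).

G(t) = \left(e^{3 t} + 4\right) e^{- 3 t}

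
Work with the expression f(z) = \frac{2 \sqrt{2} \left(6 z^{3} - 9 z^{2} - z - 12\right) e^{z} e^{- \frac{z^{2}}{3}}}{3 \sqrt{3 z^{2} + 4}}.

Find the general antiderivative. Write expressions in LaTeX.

F(z) = - 2 \sqrt{2} \sqrt{3 z^{2} + 4} e^{- \frac{z^{2}}{3} + z} + C

Recognize the product-rule pattern: f = u'v + uv' with u = - 4 \sqrt{\frac{3 z^{2}}{2} + 2}, v = e^{- \frac{z^{2}}{3} + z}, so integration by parts undoes it.
Check: d/dz[- 2 \sqrt{2} \sqrt{3 z^{2} + 4} e^{- \frac{z^{2}}{3} + z}] = \frac{12 \sqrt{2} z^{3} e^{z} e^{- \frac{z^{2}}{3}} - 18 \sqrt{2} z^{2} e^{z} e^{- \frac{z^{2}}{3}} - 2 \sqrt{2} z e^{z} e^{- \frac{z^{2}}{3}} - 24 \sqrt{2} e^{z} e^{- \frac{z^{2}}{3}}}{3 \sqrt{3 z^{2} + 4}}, which equals f(z).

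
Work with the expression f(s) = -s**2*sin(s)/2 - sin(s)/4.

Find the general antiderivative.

The integrand splits into summands that can be handled one at a time.
Check: d/ds[(2*s**2*cos(s) - 4*s*sin(s) - 3*cos(s))/4] = -s**2*sin(s)/2 - sin(s)/4 = f(s).

F(s) = (2*s**2*cos(s) - 4*s*sin(s) - 3*cos(s))/4 + C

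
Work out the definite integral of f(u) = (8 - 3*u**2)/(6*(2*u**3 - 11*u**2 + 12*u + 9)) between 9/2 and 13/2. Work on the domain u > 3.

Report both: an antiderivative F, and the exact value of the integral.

Antiderivative: F(u) = (-176*(u - 3)*log(u - 3) + 29*(u - 3)*log(u + 1/2) + 266)/(588*(u - 3)); value = -44*log(7/2)/147 - 76/441 - 29*log(5)/588 + 29*log(7)/588 + 44*log(3/2)/147

The denominator factors as 6*(u - 3)**2*(2*u + 1); partial fractions split f into directly integrable pieces: 29/(294*(2*u + 1)) - 44/(147*(u - 3)) - 19/(42*(u - 3)**2).
F(u) = (-176*(u - 3)*log(u - 3) + 29*(u - 3)*log(u + 1/2) + 266)/(588*(u - 3)) is an antiderivative of f.
Check: d/du[(-176*(u - 3)*log(u - 3) + 29*(u - 3)*log(u + 1/2) + 266)/(588*(u - 3))] = (8 - 3*u**2)/(12*u**3 - 66*u**2 + 72*u + 54), which equals f(u).
F(13/2) = -44*log(7/2)/147 + 29*log(7)/588 + 19/147; F(9/2) = -44*log(3/2)/147 + 29*log(5)/588 + 19/63.
Integral = F(13/2) - F(9/2) = -44*log(7/2)/147 - 76/441 - 29*log(5)/588 + 29*log(7)/588 + 44*log(3/2)/147.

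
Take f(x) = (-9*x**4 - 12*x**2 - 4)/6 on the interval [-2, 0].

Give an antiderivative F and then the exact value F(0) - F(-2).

Recover f(x) by differentiating a candidate F(x); any mismatch rules it out.
F(x) = -3*x**5/10 - 2*x**3/3 - 2*x/3 is an antiderivative of f.
Check: d/dx[-3*x**5/10 - 2*x**3/3 - 2*x/3] = -3*x**4/2 - 2*x**2 - 2/3, which equals f(x).
F(0) = 0; F(-2) = 244/15.
Integral = F(0) - F(-2) = -244/15.

Antiderivative: F(x) = -3*x**5/10 - 2*x**3/3 - 2*x/3; value = -244/15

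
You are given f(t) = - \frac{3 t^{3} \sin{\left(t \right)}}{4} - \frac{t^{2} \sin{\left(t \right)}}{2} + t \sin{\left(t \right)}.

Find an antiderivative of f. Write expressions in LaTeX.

An antiderivative is F(t) = \frac{3 t^{3} \cos{\left(t \right)} - 9 t^{2} \sin{\left(t \right)} + 2 t^{2} \cos{\left(t \right)} - 4 t \sin{\left(t \right)} - 22 t \cos{\left(t \right)} + 22 \sin{\left(t \right)} - 4 \cos{\left(t \right)}}{4}.

The integrand splits into summands that can be handled one at a time.
Check: d/dt[\frac{3 t^{3} \cos{\left(t \right)} - 9 t^{2} \sin{\left(t \right)} + 2 t^{2} \cos{\left(t \right)} - 4 t \sin{\left(t \right)} - 22 t \cos{\left(t \right)} + 22 \sin{\left(t \right)} - 4 \cos{\left(t \right)}}{4}] = - \frac{3 t^{3} \sin{\left(t \right)}}{4} - \frac{t^{2} \sin{\left(t \right)}}{2} + t \sin{\left(t \right)} = f(t).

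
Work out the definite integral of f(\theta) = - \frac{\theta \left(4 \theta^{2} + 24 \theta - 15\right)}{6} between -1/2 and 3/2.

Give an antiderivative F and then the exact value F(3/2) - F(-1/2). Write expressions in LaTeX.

Antiderivative: F(\theta) = - \frac{\theta^{4}}{6} - \frac{4 \theta^{3}}{3} + \frac{5 \theta^{2}}{4}; value = -3

Recover f(\theta) by differentiating a candidate F(\theta); any mismatch rules it out.
F(\theta) = - \frac{\theta^{4}}{6} - \frac{4 \theta^{3}}{3} + \frac{5 \theta^{2}}{4} is an antiderivative of f.
Check: d/d\theta[- \frac{\theta^{4}}{6} - \frac{4 \theta^{3}}{3} + \frac{5 \theta^{2}}{4}] = - \frac{2 \theta^{3}}{3} - 4 \theta^{2} + \frac{5 \theta}{2}, which equals f(\theta).
F(3/2) = - \frac{81}{32}; F(-1/2) = \frac{15}{32}.
Integral = F(3/2) - F(-1/2) = -3.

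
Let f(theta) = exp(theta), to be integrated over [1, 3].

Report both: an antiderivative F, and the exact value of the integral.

Differentiate the proposed F(theta) back; it has to land on f(theta) exactly.
F(theta) = exp(theta) is an antiderivative of f.
Check: d/dtheta[exp(theta)] = exp(theta) = f(theta).
F(3) = exp(3); F(1) = exp(1).
Integral = F(3) - F(1) = -exp(1) + exp(3).

Antiderivative: F(theta) = exp(theta); value = -exp(1) + exp(3)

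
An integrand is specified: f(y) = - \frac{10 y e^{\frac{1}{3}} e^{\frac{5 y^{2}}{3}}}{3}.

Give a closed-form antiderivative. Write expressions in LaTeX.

f matches the chain-rule pattern g'(h)*h' with inner function h(y) = \frac{5 y^{2}}{3} + \frac{1}{3}; substituting u = h(y) collapses the integral.
Check: d/dy[- e^{\frac{1}{3}} e^{\frac{5 y^{2}}{3}}] = - \frac{10 y e^{\frac{1}{3}} e^{\frac{5 y^{2}}{3}}}{3} = f(y).

An antiderivative is F(y) = - e^{\frac{1}{3}} e^{\frac{5 y^{2}}{3}}.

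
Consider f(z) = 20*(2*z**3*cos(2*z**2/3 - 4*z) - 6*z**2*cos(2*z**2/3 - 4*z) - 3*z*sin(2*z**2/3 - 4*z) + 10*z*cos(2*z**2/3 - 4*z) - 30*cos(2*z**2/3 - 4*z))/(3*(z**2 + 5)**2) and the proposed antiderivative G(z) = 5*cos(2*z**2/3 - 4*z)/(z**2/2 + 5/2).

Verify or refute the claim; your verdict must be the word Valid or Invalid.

Invalid: d/dz[G] - f = (-40*z**3*sin(2*z**2/3 - 4*z) - 40*z**3*cos(2*z**2/3 - 4*z) + 120*z**2*sin(2*z**2/3 - 4*z) + 120*z**2*cos(2*z**2/3 - 4*z) - 140*z*sin(2*z**2/3 - 4*z) - 260*z*cos(2*z**2/3 - 4*z) + 600*sin(2*z**2/3 - 4*z) + 600*cos(2*z**2/3 - 4*z))/(3*z**4 + 30*z**2 + 75), which is not 0.

d/dz[G] = (-40*z**3*sin(2*z**2/3 - 4*z) + 120*z**2*sin(2*z**2/3 - 4*z) - 200*z*sin(2*z**2/3 - 4*z) - 60*z*cos(2*z**2/3 - 4*z) + 600*sin(2*z**2/3 - 4*z))/(3*z**4 + 30*z**2 + 75)
d/dz[G] - f(z) = (-40*z**3*sin(2*z**2/3 - 4*z) - 40*z**3*cos(2*z**2/3 - 4*z) + 120*z**2*sin(2*z**2/3 - 4*z) + 120*z**2*cos(2*z**2/3 - 4*z) - 140*z*sin(2*z**2/3 - 4*z) - 260*z*cos(2*z**2/3 - 4*z) + 600*sin(2*z**2/3 - 4*z) + 600*cos(2*z**2/3 - 4*z))/(3*z**4 + 30*z**2 + 75) != 0.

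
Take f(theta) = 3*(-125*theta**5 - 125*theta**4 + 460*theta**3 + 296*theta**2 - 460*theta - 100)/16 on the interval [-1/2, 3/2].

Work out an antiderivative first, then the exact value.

Antiderivative: F(theta) = -(5*theta**2 + 2*theta - 10)**3/32; value = -8029/256

The substitution u = 5*theta**2/2 + theta - 5 works: f is exactly (dF/du)*(du/dtheta) for that inner function.
F(theta) = -(5*theta**2 + 2*theta - 10)**3/32 is an antiderivative of f.
Check: d/dtheta[-(5*theta**2 + 2*theta - 10)**3/32] = -375*theta**5/16 - 375*theta**4/16 + 345*theta**3/4 + 111*theta**2/2 - 345*theta/4 - 75/4, which equals f(theta).
F(3/2) = -4913/2048; F(-1/2) = 59319/2048.
Integral = F(3/2) - F(-1/2) = -8029/256.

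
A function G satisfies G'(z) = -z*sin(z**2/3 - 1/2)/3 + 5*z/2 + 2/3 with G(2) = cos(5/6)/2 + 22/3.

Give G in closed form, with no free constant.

G(z) = 5*z**2/4 + 2*z/3 + cos(z**2/3 - 1/2)/2 + 1

The integrand splits into summands that can be handled one at a time.
A general antiderivative is 5*z**2/4 + 2*z/3 + cos(z**2/3 - 1/2)/2 + C.
The condition gives C = cos(5/6)/2 + 22/3 - (cos(5/6)/2 + 19/3) = 1.
So G(z) = 5*z**2/4 + 2*z/3 + cos(z**2/3 - 1/2)/2 + 1.
Check: d/dz[5*z**2/4 + 2*z/3 + cos(z**2/3 - 1/2)/2 + 1] = -z*sin(z**2/3 - 1/2)/3 + 5*z/2 + 2/3 = G'(z).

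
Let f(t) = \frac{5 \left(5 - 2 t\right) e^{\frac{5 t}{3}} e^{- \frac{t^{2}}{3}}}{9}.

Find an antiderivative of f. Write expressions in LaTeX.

An antiderivative is F(t) = \frac{5 e^{\frac{5 t}{3}} e^{- \frac{t^{2}}{3}}}{3}.

The substitution u = - \frac{t^{2}}{3} + \frac{5 t}{3} works: f is exactly (dF/du)*(du/dt) for that inner function.
Check: d/dt[\frac{5 e^{\frac{5 t}{3}} e^{- \frac{t^{2}}{3}}}{3}] = \frac{\left(- 10 t e^{\frac{5 t}{3}} + 25 e^{\frac{5 t}{3}}\right) e^{- \frac{t^{2}}{3}}}{9}, which equals f(t).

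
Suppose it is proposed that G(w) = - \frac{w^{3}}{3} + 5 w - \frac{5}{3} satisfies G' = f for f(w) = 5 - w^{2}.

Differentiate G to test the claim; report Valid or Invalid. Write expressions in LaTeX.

Valid. The derivative of G reproduces f.

d/dw[G] = 5 - w^{2}
This equals f(w) exactly, so the claim holds.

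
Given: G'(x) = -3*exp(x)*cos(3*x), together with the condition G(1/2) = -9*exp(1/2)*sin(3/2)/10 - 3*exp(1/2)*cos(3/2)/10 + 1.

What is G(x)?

Since d/dx undoes antidifferentiation here, G(x) must give back the stated G'(x).
A general antiderivative is -9*exp(x)*sin(3*x)/10 - 3*exp(x)*cos(3*x)/10 + C.
The condition gives C = -9*exp(1/2)*sin(3/2)/10 - 3*exp(1/2)*cos(3/2)/10 + 1 - (-9*exp(1/2)*sin(3/2)/10 - 3*exp(1/2)*cos(3/2)/10) = 1.
So G(x) = -9*exp(x)*sin(3*x)/10 - 3*exp(x)*cos(3*x)/10 + 1.
Check: d/dx[-9*exp(x)*sin(3*x)/10 - 3*exp(x)*cos(3*x)/10 + 1] = -3*exp(x)*cos(3*x) = G'(x).

G(x) = -9*exp(x)*sin(3*x)/10 - 3*exp(x)*cos(3*x)/10 + 1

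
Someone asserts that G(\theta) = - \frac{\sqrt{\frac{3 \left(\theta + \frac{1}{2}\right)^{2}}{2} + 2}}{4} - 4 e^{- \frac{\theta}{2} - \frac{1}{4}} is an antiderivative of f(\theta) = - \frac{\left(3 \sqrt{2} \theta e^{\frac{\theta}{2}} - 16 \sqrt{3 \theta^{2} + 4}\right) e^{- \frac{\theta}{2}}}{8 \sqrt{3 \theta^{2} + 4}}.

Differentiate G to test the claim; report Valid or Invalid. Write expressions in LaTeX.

d/d\theta[G] = \frac{\left(- 6 \sqrt{2} \theta e^{\frac{1}{4}} e^{\frac{\theta}{2}} + 16 \sqrt{12 \theta^{2} + 12 \theta + 19} - 3 \sqrt{2} e^{\frac{1}{4}} e^{\frac{\theta}{2}}\right) e^{- \frac{\theta}{2}}}{8 \sqrt{12 \theta^{2} + 12 \theta + 19} e^{\frac{1}{4}}}
d/d\theta[G] - f(\theta) = \frac{\left(- 6 \sqrt{2} \theta \sqrt{3 \theta^{2} + 4} e^{\frac{1}{4}} e^{\theta} + 3 \sqrt{2} \theta \sqrt{12 \theta^{2} + 12 \theta + 19} e^{\frac{1}{4}} e^{\theta} - 16 \sqrt{3 \theta^{2} + 4} \sqrt{12 \theta^{2} + 12 \theta + 19} e^{\frac{1}{4}} e^{\frac{\theta}{2}} + 16 \sqrt{3 \theta^{2} + 4} \sqrt{12 \theta^{2} + 12 \theta + 19} e^{\frac{\theta}{2}} - 3 \sqrt{2} \sqrt{3 \theta^{2} + 4} e^{\frac{1}{4}} e^{\theta}\right) e^{- \theta}}{8 \sqrt{3 \theta^{2} + 4} \sqrt{12 \theta^{2} + 12 \theta + 19} e^{\frac{1}{4}}} != 0.

Invalid: d/d\theta[G] - f = \frac{\left(- 6 \sqrt{2} \theta \sqrt{3 \theta^{2} + 4} e^{\frac{1}{4}} e^{\theta} + 3 \sqrt{2} \theta \sqrt{12 \theta^{2} + 12 \theta + 19} e^{\frac{1}{4}} e^{\theta} - 16 \sqrt{3 \theta^{2} + 4} \sqrt{12 \theta^{2} + 12 \theta + 19} e^{\frac{1}{4}} e^{\frac{\theta}{2}} + 16 \sqrt{3 \theta^{2} + 4} \sqrt{12 \theta^{2} + 12 \theta + 19} e^{\frac{\theta}{2}} - 3 \sqrt{2} \sqrt{3 \theta^{2} + 4} e^{\frac{1}{4}} e^{\theta}\right) e^{- \theta}}{8 \sqrt{3 \theta^{2} + 4} \sqrt{12 \theta^{2} + 12 \theta + 19} e^{\frac{1}{4}}}, which is not 0.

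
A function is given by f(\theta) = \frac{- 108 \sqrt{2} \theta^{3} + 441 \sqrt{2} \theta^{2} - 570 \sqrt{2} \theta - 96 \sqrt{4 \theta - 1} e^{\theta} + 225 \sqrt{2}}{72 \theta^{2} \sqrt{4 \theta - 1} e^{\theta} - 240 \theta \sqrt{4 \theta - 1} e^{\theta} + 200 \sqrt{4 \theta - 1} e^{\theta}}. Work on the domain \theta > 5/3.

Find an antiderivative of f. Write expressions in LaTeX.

Recover f(\theta) by differentiating a candidate F(\theta); any mismatch rules it out.
Check: d/d\theta[\frac{\left(3 \sqrt{2} \left(3 \theta - 5\right) \sqrt{4 \theta - 1} + 32 e^{\theta}\right) e^{- \theta}}{8 \left(3 \theta - 5\right)}] = \frac{- 108 \sqrt{2} \theta^{3} + 441 \sqrt{2} \theta^{2} - 570 \sqrt{2} \theta - 96 \sqrt{4 \theta - 1} e^{\theta} + 225 \sqrt{2}}{72 \theta^{2} \sqrt{4 \theta - 1} e^{\theta} - 240 \theta \sqrt{4 \theta - 1} e^{\theta} + 200 \sqrt{4 \theta - 1} e^{\theta}} = f(\theta).

An antiderivative is F(\theta) = \frac{\left(3 \sqrt{2} \left(3 \theta - 5\right) \sqrt{4 \theta - 1} + 32 e^{\theta}\right) e^{- \theta}}{8 \left(3 \theta - 5\right)}.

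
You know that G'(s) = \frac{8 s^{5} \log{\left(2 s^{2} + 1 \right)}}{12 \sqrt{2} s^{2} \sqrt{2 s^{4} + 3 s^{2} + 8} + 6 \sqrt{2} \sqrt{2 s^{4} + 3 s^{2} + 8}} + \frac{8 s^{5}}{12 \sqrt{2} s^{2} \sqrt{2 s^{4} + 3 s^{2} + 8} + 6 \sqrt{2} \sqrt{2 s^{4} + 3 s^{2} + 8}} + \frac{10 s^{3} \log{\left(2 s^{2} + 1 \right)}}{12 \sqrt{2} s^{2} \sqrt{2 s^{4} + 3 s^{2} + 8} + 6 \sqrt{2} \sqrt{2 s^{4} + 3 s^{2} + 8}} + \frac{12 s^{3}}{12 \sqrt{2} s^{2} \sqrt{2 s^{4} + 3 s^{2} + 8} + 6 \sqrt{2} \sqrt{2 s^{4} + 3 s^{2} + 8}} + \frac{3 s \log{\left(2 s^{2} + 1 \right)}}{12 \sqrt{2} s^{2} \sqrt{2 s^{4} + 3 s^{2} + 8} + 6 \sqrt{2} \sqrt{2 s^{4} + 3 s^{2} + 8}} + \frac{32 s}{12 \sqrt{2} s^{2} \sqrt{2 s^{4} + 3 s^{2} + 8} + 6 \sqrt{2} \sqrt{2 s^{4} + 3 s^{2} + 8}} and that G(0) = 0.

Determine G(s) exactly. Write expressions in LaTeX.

G'(s) has the shape u'v + uv' for u = \frac{\sqrt{s^{4} + \frac{3 s^{2}}{2} + 4}}{6} and v = \log{\left(2 s^{2} + 1 \right)} — it is the derivative of the product u*v.
A general antiderivative is \frac{\sqrt{s^{4} + \frac{3 s^{2}}{2} + 4} \log{\left(2 s^{2} + 1 \right)}}{6} + C.
The condition gives C = 0 - (0) = 0.
So G(s) = \frac{\sqrt{2} \sqrt{2 s^{4} + 3 s^{2} + 8} \log{\left(2 s^{2} + 1 \right)}}{12}.
Check: d/ds[\frac{\sqrt{2} \sqrt{2 s^{4} + 3 s^{2} + 8} \log{\left(2 s^{2} + 1 \right)}}{12}] = \frac{8 \sqrt{2} s^{5} \log{\left(2 s^{2} + 1 \right)} + 8 \sqrt{2} s^{5} + 10 \sqrt{2} s^{3} \log{\left(2 s^{2} + 1 \right)} + 12 \sqrt{2} s^{3} + 3 \sqrt{2} s \log{\left(2 s^{2} + 1 \right)} + 32 \sqrt{2} s}{24 s^{2} \sqrt{2 s^{4} + 3 s^{2} + 8} + 12 \sqrt{2 s^{4} + 3 s^{2} + 8}}, which equals G'(s).

G(s) = \frac{\sqrt{2} \sqrt{2 s^{4} + 3 s^{2} + 8} \log{\left(2 s^{2} + 1 \right)}}{12}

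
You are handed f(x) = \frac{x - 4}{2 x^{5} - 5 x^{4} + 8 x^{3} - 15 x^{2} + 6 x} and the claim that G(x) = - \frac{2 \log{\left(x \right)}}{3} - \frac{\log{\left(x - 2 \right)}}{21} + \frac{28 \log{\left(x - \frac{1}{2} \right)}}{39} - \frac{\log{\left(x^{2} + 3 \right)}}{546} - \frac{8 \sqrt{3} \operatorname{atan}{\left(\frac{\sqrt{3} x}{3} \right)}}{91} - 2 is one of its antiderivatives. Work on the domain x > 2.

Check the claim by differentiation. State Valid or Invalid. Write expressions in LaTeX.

d/dx[G] = \frac{x - 4}{2 x^{5} - 5 x^{4} + 8 x^{3} - 15 x^{2} + 6 x}
This equals f(x) exactly, so the claim holds.

Valid - differentiating G returns exactly f.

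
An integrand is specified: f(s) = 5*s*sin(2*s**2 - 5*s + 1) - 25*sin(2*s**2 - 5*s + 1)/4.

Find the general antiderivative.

F(s) = -5*cos(2*s**2 - 5*s + 1)/4 + C

f matches the chain-rule pattern g'(h)*h' with inner function h(s) = 2*s**2 - 5*s + 1; substituting u = h(s) collapses the integral.
Check: d/ds[-5*cos(2*s**2 - 5*s + 1)/4] = 5*s*sin(2*s**2 - 5*s + 1) - 25*sin(2*s**2 - 5*s + 1)/4 = f(s).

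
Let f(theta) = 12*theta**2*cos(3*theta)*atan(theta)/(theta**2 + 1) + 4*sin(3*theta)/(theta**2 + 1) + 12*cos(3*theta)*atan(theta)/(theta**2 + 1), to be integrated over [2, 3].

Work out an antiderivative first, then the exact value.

Recognize the product-rule pattern: f = u'v + uv' with u = 4*atan(theta), v = sin(3*theta), so integration by parts undoes it.
F(theta) = 4*sin(3*theta)*atan(theta) is an antiderivative of f.
Check: d/dtheta[4*sin(3*theta)*atan(theta)] = (12*theta**2*cos(3*theta)*atan(theta) + 4*sin(3*theta) + 12*cos(3*theta)*atan(theta))/(theta**2 + 1), which equals f(theta).
F(3) = 4*sin(9)*atan(3); F(2) = 4*sin(6)*atan(2).
Integral = F(3) - F(2) = -4*sin(6)*atan(2) + 4*sin(9)*atan(3).

Antiderivative: F(theta) = 4*sin(3*theta)*atan(theta); value = -4*sin(6)*atan(2) + 4*sin(9)*atan(3)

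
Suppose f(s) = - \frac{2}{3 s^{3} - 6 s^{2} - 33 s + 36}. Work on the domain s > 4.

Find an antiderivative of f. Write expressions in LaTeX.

Factor the denominator (3 \left(s - 4\right) \left(s - 1\right) \left(s + 3\right)) and decompose: f = - \frac{1}{42 \left(s + 3\right)} + \frac{1}{18 \left(s - 1\right)} - \frac{2}{63 \left(s - 4\right)}; each piece integrates to a log, atan, or power term.
Check: d/ds[- \frac{2 \log{\left(s - 4 \right)}}{63} + \frac{\log{\left(s - 1 \right)}}{18} - \frac{\log{\left(s + 3 \right)}}{42}] = - \frac{2}{3 s^{3} - 6 s^{2} - 33 s + 36} = f(s).

An antiderivative is F(s) = - \frac{2 \log{\left(s - 4 \right)}}{63} + \frac{\log{\left(s - 1 \right)}}{18} - \frac{\log{\left(s + 3 \right)}}{42}.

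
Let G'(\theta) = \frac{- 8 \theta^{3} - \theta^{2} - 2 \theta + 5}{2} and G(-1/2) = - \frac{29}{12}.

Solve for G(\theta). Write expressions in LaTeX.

Any candidate G(\theta) must reproduce the stated G'(\theta) exactly.
A general antiderivative is - \theta^{4} - \frac{\theta^{3}}{6} - \frac{\theta^{2}}{2} + \frac{5 \theta}{2} + C.
The condition gives C = - \frac{29}{12} - (- \frac{17}{12}) = -1.
So G(\theta) = - \theta^{4} - \frac{\theta^{3}}{6} - \frac{\theta^{2}}{2} + \frac{5 \theta}{2} - 1.
Check: d/d\theta[- \theta^{4} - \frac{\theta^{3}}{6} - \frac{\theta^{2}}{2} + \frac{5 \theta}{2} - 1] = - 4 \theta^{3} - \frac{\theta^{2}}{2} - \theta + \frac{5}{2}, which equals G'(\theta).

G(\theta) = - \theta^{4} - \frac{\theta^{3}}{6} - \frac{\theta^{2}}{2} + \frac{5 \theta}{2} - 1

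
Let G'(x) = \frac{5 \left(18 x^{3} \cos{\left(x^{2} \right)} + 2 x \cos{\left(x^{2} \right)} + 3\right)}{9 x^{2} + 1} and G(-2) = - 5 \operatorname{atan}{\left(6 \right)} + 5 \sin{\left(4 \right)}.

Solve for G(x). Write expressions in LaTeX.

G(x) = 5 \sin{\left(x^{2} \right)} + 5 \operatorname{atan}{\left(3 x \right)}

A candidate passes only if d/dx[G] lands on the given G'(x) exactly.
A general antiderivative is 5 \sin{\left(x^{2} \right)} + 5 \operatorname{atan}{\left(3 x \right)} + C.
The condition gives C = - 5 \operatorname{atan}{\left(6 \right)} + 5 \sin{\left(4 \right)} - (- 5 \operatorname{atan}{\left(6 \right)} + 5 \sin{\left(4 \right)}) = 0.
So G(x) = 5 \sin{\left(x^{2} \right)} + 5 \operatorname{atan}{\left(3 x \right)}.
Check: d/dx[5 \sin{\left(x^{2} \right)} + 5 \operatorname{atan}{\left(3 x \right)}] = \frac{90 x^{3} \cos{\left(x^{2} \right)} + 10 x \cos{\left(x^{2} \right)} + 15}{9 x^{2} + 1}, which equals G'(x).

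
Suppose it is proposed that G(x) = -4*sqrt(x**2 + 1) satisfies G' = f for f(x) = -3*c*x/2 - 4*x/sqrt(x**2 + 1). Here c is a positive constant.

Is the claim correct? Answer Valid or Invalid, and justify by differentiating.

Invalid: d/dx[G] - f = 3*c*x/2, which is not 0.

d/dx[G] = -4*x/sqrt(x**2 + 1)
d/dx[G] - f(x) = 3*c*x/2 != 0.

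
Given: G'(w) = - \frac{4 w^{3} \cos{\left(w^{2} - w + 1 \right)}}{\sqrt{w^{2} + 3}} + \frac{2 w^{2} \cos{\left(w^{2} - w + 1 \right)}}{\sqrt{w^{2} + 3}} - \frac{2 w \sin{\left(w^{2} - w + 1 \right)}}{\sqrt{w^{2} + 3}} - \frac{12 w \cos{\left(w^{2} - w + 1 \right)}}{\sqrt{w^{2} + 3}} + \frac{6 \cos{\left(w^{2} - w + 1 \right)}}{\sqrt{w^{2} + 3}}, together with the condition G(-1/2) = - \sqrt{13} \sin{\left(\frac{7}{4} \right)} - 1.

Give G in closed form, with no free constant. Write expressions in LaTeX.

Recognize the product-rule pattern: G'(w) = u'v + uv' with u = - 2 \sqrt{w^{2} + 3}, v = \sin{\left(w^{2} - w + 1 \right)}, so integration by parts undoes it.
A general antiderivative is - 2 \sqrt{w^{2} + 3} \sin{\left(w^{2} - w + 1 \right)} + C.
The condition gives C = - \sqrt{13} \sin{\left(\frac{7}{4} \right)} - 1 - (- \sqrt{13} \sin{\left(\frac{7}{4} \right)}) = -1.
So G(w) = - 2 \sqrt{w^{2} + 3} \sin{\left(w^{2} - w + 1 \right)} - 1.
Check: d/dw[- 2 \sqrt{w^{2} + 3} \sin{\left(w^{2} - w + 1 \right)} - 1] = \frac{- 4 w^{3} \cos{\left(w^{2} - w + 1 \right)} + 2 w^{2} \cos{\left(w^{2} - w + 1 \right)} - 2 w \sin{\left(w^{2} - w + 1 \right)} - 12 w \cos{\left(w^{2} - w + 1 \right)} + 6 \cos{\left(w^{2} - w + 1 \right)}}{\sqrt{w^{2} + 3}}, which equals G'(w).

G(w) = - 2 \sqrt{w^{2} + 3} \sin{\left(w^{2} - w + 1 \right)} - 1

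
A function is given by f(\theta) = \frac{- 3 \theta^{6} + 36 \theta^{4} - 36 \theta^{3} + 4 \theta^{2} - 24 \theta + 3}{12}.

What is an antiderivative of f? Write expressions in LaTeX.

An antiderivative is F(\theta) = \frac{\theta \left(- 45 \theta^{6} + 756 \theta^{4} - 945 \theta^{3} + 140 \theta^{2} - 1260 \theta + 315\right)}{1260}.

Differentiate the proposed F(\theta) back; it has to land on f(\theta) exactly.
Check: d/d\theta[\frac{\theta \left(- 45 \theta^{6} + 756 \theta^{4} - 945 \theta^{3} + 140 \theta^{2} - 1260 \theta + 315\right)}{1260}] = - \frac{\theta^{6}}{4} + 3 \theta^{4} - 3 \theta^{3} + \frac{\theta^{2}}{3} - 2 \theta + \frac{1}{4}, which equals f(\theta).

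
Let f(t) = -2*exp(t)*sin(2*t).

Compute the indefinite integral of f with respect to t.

F(t) = -2*exp(t)*sin(2*t)/5 + 4*exp(t)*cos(2*t)/5 + C

Whatever form F(t) takes, F'(t) = f(t) is non-negotiable.
Check: d/dt[-2*exp(t)*sin(2*t)/5 + 4*exp(t)*cos(2*t)/5] = -2*exp(t)*sin(2*t) = f(t).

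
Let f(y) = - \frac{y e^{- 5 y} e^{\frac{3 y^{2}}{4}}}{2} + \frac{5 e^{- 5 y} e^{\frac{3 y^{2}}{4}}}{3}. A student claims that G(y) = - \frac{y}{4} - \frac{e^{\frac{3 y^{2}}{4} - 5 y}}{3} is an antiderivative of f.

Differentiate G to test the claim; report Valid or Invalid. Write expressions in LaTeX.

d/dy[G] = - \frac{y e^{- 5 y} e^{\frac{3 y^{2}}{4}}}{2} - \frac{1}{4} + \frac{5 e^{- 5 y} e^{\frac{3 y^{2}}{4}}}{3}
d/dy[G] - f(y) = - \frac{1}{4} != 0.

Invalid: d/dy[G] - f = - \frac{1}{4}, which is not 0.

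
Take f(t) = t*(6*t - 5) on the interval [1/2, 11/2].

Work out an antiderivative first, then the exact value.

Antiderivative: F(t) = 2*t**3 - 5*t**2/2; value = 515/2

Check any antiderivative F(t) by computing F'(t) and comparing it with f(t).
F(t) = 2*t**3 - 5*t**2/2 is an antiderivative of f.
Check: d/dt[2*t**3 - 5*t**2/2] = 6*t**2 - 5*t, which equals f(t).
F(11/2) = 2057/8; F(1/2) = -3/8.
Integral = F(11/2) - F(1/2) = 515/2.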